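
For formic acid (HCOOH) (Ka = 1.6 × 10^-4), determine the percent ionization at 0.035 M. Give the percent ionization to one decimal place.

HCOOH ⇌ HCOO- + H+; let x = [H+] at equilibrium.
Ka = x²/(C₀ − x); solving the quadratic gives x = 2.29 × 10^-3 M.
% ionization = x/C₀ × 100% = 2.29 × 10^-3/0.035 × 100% = 6.5%

6.5%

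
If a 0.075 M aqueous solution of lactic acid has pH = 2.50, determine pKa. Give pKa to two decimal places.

[H+] = 10^(-2.50) = 3.16 × 10^-3 M
At equilibrium [HA] = 0.075 − 3.16 × 10^-3 = 7.18 × 10^-2 M
Ka = [H+][A-]/[HA] = (3.16 × 10^-3)² / 7.18 × 10^-2 = 1.39 × 10^-4
pKa = -log(1.39 × 10^-4) = 3.86

pKa = 3.86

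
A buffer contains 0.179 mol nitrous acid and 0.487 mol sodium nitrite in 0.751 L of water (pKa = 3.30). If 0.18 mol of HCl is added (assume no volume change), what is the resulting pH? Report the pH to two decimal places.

pH = 3.23

Added H+ converts NO2- to HNO2: HNO2 → 0.359 mol, NO2- → 0.307 mol.
pH = pKa + log([A⁻]/[HA]) = 3.30 + log(0.307/0.359) = 3.30 -0.068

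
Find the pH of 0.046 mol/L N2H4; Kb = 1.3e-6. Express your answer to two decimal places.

N2H4 + H2O ⇌ N2H5+ + OH-
From the ICE table, Kb = [OH-]²/(0.046 − [OH-]) = 1.3 × 10^-6.
Since Kb ≪ C₀, [OH-] ≈ √(Kb·C₀) = 2.45 × 10^-4 M.
Check: 0.53% ionized — well under 5%, approximation valid.
pOH = −log(2.45 × 10^-4) = 3.61; pH = 14.00 − 3.61 = 10.39

pH = 10.39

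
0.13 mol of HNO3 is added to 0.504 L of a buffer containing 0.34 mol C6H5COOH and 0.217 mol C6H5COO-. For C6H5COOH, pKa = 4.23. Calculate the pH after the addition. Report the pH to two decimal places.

After neutralization: n(C6H5COOH) = 0.47 mol, n(C6H5COO-) = 0.087 mol.
pH = pKa + log([A⁻]/[HA]) = 4.23 + log(0.087/0.47) = 4.23 -0.733

pH = 3.50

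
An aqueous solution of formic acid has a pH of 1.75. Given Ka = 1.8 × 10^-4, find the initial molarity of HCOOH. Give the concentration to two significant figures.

C₀ = 1.8 M

[H+] = 10^(-1.75) = 1.78 × 10^-2 M = x
Ka = x²/(C₀ − x) ⇒ C₀ = x + x²/Ka
C₀ = 1.78 × 10^-2 + (1.78 × 10^-2)²/(1.8 × 10^-4) = 1.78 M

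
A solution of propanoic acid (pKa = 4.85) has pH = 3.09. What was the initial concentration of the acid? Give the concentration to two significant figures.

[H+] = 10^(-3.09) = 8.13 × 10^-4 M = x
Ka = 10^(−4.85) = 1.41 × 10^-5
Ka = x²/(C₀ − x) ⇒ C₀ = x + x²/Ka
C₀ = 8.13 × 10^-4 + (8.13 × 10^-4)²/(1.41 × 10^-5) = 4.77 × 10^-2 M

C₀ = 4.8 × 10^-2 M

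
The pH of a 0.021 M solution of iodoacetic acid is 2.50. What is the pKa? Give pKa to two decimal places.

[H+] = 10^(-2.50) = 3.16 × 10^-3 M
At equilibrium [HA] = 0.021 − 3.16 × 10^-3 = 1.78 × 10^-2 M
Ka = [H+][A-]/[HA] = (3.16 × 10^-3)² / 1.78 × 10^-2 = 5.61 × 10^-4
pKa = -log(5.61 × 10^-4) = 3.25

pKa = 3.25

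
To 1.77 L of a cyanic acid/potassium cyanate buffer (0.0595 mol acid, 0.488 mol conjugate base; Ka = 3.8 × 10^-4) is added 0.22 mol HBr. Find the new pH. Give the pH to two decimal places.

pH = 3.40

Added H+ converts OCN- to HOCN: HOCN → 0.279 mol, OCN- → 0.268 mol.
pKa = −log(3.8 × 10^-4) = 3.420
Henderson–Hasselbalch with mole ratio 0.268/0.279: pH = 3.420 + (-0.017)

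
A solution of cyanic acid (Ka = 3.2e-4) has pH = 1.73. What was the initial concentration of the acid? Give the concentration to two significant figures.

[H+] = 10^(-1.73) = 1.86 × 10^-2 M = x
Ka = x²/(C₀ − x) ⇒ C₀ = x + x²/Ka
C₀ = 1.86 × 10^-2 + (1.86 × 10^-2)²/(3.2 × 10^-4) = 1.10 M

C₀ = 1.1 M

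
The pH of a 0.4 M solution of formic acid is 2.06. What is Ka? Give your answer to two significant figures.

[H+] = 10^(-2.06) = 8.71 × 10^-3 M
At equilibrium [HA] = 0.4 − 8.71 × 10^-3 = 3.91 × 10^-1 M
Ka = [H+][A-]/[HA] = (8.71 × 10^-3)² / 3.91 × 10^-1 = 1.9 × 10^-4

Ka = 1.9 × 10^-4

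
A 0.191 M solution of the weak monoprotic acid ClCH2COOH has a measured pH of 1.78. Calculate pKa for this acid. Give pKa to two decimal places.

[H+] = 10^(-1.78) = 1.66 × 10^-2 M
At equilibrium [HA] = 0.191 − 1.66 × 10^-2 = 1.74 × 10^-1 M
Ka = [H+][A-]/[HA] = (1.66 × 10^-2)² / 1.74 × 10^-1 = 1.58 × 10^-3
pKa = -log(1.58 × 10^-3) = 2.80

pKa = 2.80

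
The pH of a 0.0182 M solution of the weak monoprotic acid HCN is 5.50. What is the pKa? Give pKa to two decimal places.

[H+] = 10^(-5.50) = 3.16 × 10^-6 M
At equilibrium [HA] = 0.0182 − 3.16 × 10^-6 = 1.82 × 10^-2 M
Ka = [H+][A-]/[HA] = (3.16 × 10^-6)² / 1.82 × 10^-2 = 5.49 × 10^-10
pKa = -log(5.49 × 10^-10) = 9.26

pKa = 9.26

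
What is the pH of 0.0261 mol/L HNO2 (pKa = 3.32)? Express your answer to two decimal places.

HNO2 ⇌ NO2- + H+
Ka = 10^(−3.32) = 4.79 × 10^-4
From the ICE table, Ka = [H+]²/(0.0261 − [H+]) = 4.79 × 10^-4.
[H+] is not negligible relative to C₀; solve [H+]² + 0.000479·[H+] − 1.25e-05 = 0.
[H+] = (−Ka + √(Ka² + 4·Ka·C₀))/2 = 3.30 × 10^-3 M
pH = −log[H+] = −log(3.30 × 10^-3) = 2.48

pH = 2.48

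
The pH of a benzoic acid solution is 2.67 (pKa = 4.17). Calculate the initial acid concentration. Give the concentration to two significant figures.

C₀ = 7.0 × 10^-2 M

[H+] = 10^(-2.67) = 2.14 × 10^-3 M = x
Ka = 10^(−4.17) = 6.76 × 10^-5
Ka = x²/(C₀ − x) ⇒ C₀ = x + x²/Ka
C₀ = 2.14 × 10^-3 + (2.14 × 10^-3)²/(6.76 × 10^-5) = 6.99 × 10^-2 M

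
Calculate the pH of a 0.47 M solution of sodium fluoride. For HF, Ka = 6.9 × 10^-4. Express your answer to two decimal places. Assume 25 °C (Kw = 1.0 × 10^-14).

pH = 8.42

F- is the conjugate base of the weak acid HF.
Kb = Kw/Ka = 1.0×10^-14 / 6.9 × 10^-4 = 1.45 × 10^-11
From the ICE table, Kb = [OH-]²/(0.47 − [OH-]) = 1.45 × 10^-11.
Since Kb ≪ C₀, [OH-] ≈ √(Kb·C₀) = 2.61 × 10^-6 M.
([OH-]/C₀ = 0.00056% < 5%, so the approximation holds.)
pOH = 5.58, so pH = 14.00 − pOH = 8.42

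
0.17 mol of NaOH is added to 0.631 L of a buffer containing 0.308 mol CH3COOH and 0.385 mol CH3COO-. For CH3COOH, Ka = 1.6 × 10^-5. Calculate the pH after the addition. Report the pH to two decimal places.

OH- converts CH3COOH to CH3COO-: CH3COOH → 0.138 mol, CH3COO- → 0.555 mol.
pKa = −log(1.6 × 10^-5) = 4.796
pH = pKa + log([A⁻]/[HA]) = 4.796 + log(0.555/0.138) = 4.796 +0.604

pH = 5.40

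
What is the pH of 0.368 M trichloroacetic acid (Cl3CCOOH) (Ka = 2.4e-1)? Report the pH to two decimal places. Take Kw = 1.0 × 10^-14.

pH = 0.70

Cl3CCOOH ⇌ Cl3CCOO- + H+
Let x = [H+] at equilibrium. Ka = x²/(0.368 − x).
The 5% rule fails; solving x² + Ka·x − Ka·C₀ = 0 exactly:
x = [−0.24 + √(0.24² + 0.353)]/2 = 2.00 × 10^-1 M
pH = −log(2.00 × 10^-1) = 0.70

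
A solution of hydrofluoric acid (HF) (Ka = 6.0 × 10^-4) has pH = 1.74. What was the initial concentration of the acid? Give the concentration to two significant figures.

[H+] = 10^(-1.74) = 1.82 × 10^-2 M = x
Ka = x²/(C₀ − x) ⇒ C₀ = x + x²/Ka
C₀ = 1.82 × 10^-2 + (1.82 × 10^-2)²/(6.0 × 10^-4) = 5.70 × 10^-1 M

C₀ = 5.7 × 10^-1 M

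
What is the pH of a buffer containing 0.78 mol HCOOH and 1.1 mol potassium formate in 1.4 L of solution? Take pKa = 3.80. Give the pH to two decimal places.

pH = 3.95

Using pH = pKa + log([base]/[acid]) with [base]/[acid] = 1.1/0.78:
pH = 3.80 + (+0.149) = 3.95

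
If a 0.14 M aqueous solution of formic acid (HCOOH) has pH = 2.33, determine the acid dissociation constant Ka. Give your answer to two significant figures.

Ka = 1.6 × 10^-4

[H+] = 10^(-2.33) = 4.68 × 10^-3 M
At equilibrium [HA] = 0.14 − 4.68 × 10^-3 = 1.35 × 10^-1 M
Ka = [H+][A-]/[HA] = (4.68 × 10^-3)² / 1.35 × 10^-1 = 1.6 × 10^-4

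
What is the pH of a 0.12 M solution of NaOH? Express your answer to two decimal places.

NaOH is a strong base; [OH-] = 0.12 M.
pOH = -log(0.12) = 0.92
pH = 14.00 - 0.92 = 13.08

pH = 13.08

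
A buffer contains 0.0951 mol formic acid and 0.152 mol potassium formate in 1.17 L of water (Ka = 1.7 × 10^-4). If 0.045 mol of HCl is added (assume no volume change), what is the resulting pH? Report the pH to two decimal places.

Added H+ converts HCOO- to HCOOH: HCOOH → 0.14 mol, HCOO- → 0.107 mol.
pKa = −log(1.7 × 10^-4) = 3.770
pH = pKa + log(n_HCOO-/n_HCOOH) = 3.770 + log(0.107/0.14) = 3.770 + (-0.117)

pH = 3.65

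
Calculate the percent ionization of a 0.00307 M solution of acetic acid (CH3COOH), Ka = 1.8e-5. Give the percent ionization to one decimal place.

CH3COOH ⇌ CH3COO- + H+; let x = [H+] at equilibrium.
Solve x² + 1.8e-05x − 5.53e-08 = 0 → x = 2.26 × 10^-4 M
% ionization = x/C₀ × 100% = 2.26 × 10^-4/0.00307 × 100% = 7.4%

7.4%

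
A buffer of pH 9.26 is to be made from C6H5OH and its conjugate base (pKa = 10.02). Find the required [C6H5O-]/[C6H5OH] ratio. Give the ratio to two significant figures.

ratio = 0.17

pH = pKa + log(r) ⇒ log(r) = 9.26 − 10.02 = -0.76
r = [C6H5O-]/[C6H5OH] = 10^(-0.76) = 0.174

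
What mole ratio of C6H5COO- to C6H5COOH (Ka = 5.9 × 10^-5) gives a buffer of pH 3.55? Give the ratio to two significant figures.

pKa = -log(5.9 × 10^-5) = 4.229
pH = pKa + log(r) ⇒ log(r) = 3.55 − 4.229 = -0.679
r = [C6H5COO-]/[C6H5COOH] = 10^(-0.679) = 0.209

ratio = 0.21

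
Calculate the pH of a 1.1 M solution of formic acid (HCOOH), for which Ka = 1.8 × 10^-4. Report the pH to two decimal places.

HCOOH ⇌ HCOO- + H+
From the ICE table, Ka = x²/(1.1 − x) = 1.8 × 10^-4.
Neglecting x in the denominator: x = √(1.8 × 10^-4 × 1.1) = 1.41 × 10^-2 M
(x/C₀ = 1.3% < 5%, so the approximation holds.)
pH = −log[H+] = −log(1.41 × 10^-2) = 1.85

pH = 1.85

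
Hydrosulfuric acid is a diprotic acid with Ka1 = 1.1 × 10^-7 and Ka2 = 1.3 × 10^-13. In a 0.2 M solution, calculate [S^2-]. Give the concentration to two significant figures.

First ionization gives [H+] ≈ [HS-] = 1.48 × 10^-4 M.
Second step: Ka2 = [H+][S^2-]/[HS-] ≈ [S^2-] (since [H+] ≈ [HS-]).
So [S^2-] ≈ Ka2.

1.3 × 10^-13 M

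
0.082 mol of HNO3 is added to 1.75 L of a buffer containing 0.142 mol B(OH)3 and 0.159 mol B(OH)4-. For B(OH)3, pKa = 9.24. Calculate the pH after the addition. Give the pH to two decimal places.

Added H+ converts B(OH)4- to B(OH)3: B(OH)3 → 0.224 mol, B(OH)4- → 0.077 mol.
pH = pKa + log([A⁻]/[HA]) = 9.24 + log(0.077/0.224) = 9.24 -0.464

pH = 8.78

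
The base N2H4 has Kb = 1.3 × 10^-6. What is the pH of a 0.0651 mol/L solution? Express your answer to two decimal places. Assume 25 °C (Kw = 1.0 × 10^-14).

pH = 10.46

N2H4 + H2O ⇌ N2H5+ + OH-
From the ICE table, Kb = [OH-]²/(0.0651 − [OH-]) = 1.3 × 10^-6.
Since Kb ≪ C₀, [OH-] ≈ √(Kb·C₀) = 2.91 × 10^-4 M.
Check: 0.45% ionized — well under 5%, approximation valid.
pOH = −log(2.91 × 10^-4) = 3.54; pH = 14.00 − 3.54 = 10.46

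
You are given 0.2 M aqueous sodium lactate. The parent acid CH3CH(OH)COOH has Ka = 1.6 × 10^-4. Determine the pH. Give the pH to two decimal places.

CH3CH(OH)COO- is the conjugate base of the weak acid CH3CH(OH)COOH.
Kb = Kw/Ka = 1.0×10^-14 / 1.6 × 10^-4 = 6.25 × 10^-11
From the ICE table, Kb = x²/(0.2 − x) = 6.25 × 10^-11.
Since Kb ≪ C₀, x ≈ √(Kb·C₀) = 3.54 × 10^-6 M.
Check: 0.0018% ionized — well under 5%, approximation valid.
pOH = 5.45, so pH = 14.00 − pOH = 8.55

pH = 8.55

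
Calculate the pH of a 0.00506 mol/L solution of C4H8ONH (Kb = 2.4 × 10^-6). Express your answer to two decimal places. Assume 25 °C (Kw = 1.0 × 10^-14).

pH = 10.04

C4H8ONH + H2O ⇌ C4H8ONH2+ + OH-
From the ICE table, Kb = [OH-]²/(0.00506 − [OH-]) = 2.4 × 10^-6.
Neglecting [OH-] in the denominator: [OH-] = √(2.4 × 10^-6 × 0.00506) = 1.10 × 10^-4 M
([OH-]/C₀ = 2.2% < 5%, so the approximation holds.)
pOH = −log(1.10 × 10^-4) = 3.96; pH = 14.00 − 3.96 = 10.04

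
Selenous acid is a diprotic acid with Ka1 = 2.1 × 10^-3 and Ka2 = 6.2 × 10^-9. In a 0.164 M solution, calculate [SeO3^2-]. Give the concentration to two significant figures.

First ionization gives [H+] ≈ [HSeO3-] = 1.75 × 10^-2 M.
Second step: Ka2 = [H+][SeO3^2-]/[HSeO3-] ≈ [SeO3^2-] (since [H+] ≈ [HSeO3-]).
So [SeO3^2-] ≈ Ka2.

6.2 × 10^-9 M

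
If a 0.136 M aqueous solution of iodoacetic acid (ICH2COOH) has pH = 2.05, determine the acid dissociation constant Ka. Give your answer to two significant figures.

[H+] = 10^(-2.05) = 8.91 × 10^-3 M
At equilibrium [HA] = 0.136 − 8.91 × 10^-3 = 1.27 × 10^-1 M
Ka = [H+][A-]/[HA] = (8.91 × 10^-3)² / 1.27 × 10^-1 = 6.3 × 10^-4

Ka = 6.3 × 10^-4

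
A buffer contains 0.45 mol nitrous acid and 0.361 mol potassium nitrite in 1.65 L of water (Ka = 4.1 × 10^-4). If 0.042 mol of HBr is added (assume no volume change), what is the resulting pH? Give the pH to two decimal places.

pH = 3.20

After neutralization: n(HNO2) = 0.492 mol, n(NO2-) = 0.319 mol.
pKa = −log(4.1 × 10^-4) = 3.387
Henderson–Hasselbalch with mole ratio 0.319/0.492: pH = 3.387 + (-0.188)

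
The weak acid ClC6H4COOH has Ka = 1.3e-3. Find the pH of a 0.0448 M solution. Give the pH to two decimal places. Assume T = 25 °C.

ClC6H4COOH ⇌ ClC6H4COO- + H+
Ka = x²/(0.0448 − x) = 1.3 × 10^-3
x is not negligible relative to C₀; solve x² + 0.0013·x − 5.82e-05 = 0.
x = [−0.0013 + √(0.0013² + 0.000233)]/2 = 7.01 × 10^-3 M
pH = −log[H+] = −log(7.01 × 10^-3) = 2.15

pH = 2.15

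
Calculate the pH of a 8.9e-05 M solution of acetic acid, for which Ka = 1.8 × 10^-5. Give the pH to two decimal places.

CH3COOH ⇌ CH3COO- + H+
Ka = [H+]²/(8.9e-05 − [H+]) = 1.8 × 10^-5
Here C₀/Ka ≈ 4.94, so the small-[H+] approximation fails. Use the quadratic:
[H+] = (−Ka + √(Ka² + 4·Ka·C₀))/2 = 3.20 × 10^-5 M
pH = −log(3.20 × 10^-5) = 4.49

pH = 4.49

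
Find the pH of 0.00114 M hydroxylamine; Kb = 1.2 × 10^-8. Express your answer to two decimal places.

NH2OH + H2O ⇌ NH3OH+ + OH-
Kb = [OH-]²/(0.00114 − [OH-]) = 1.2 × 10^-8
Assume [OH-] ≪ 0.00114: [OH-] ≈ √(1.2 × 10^-8 × 0.00114) = 3.70 × 10^-6 M
([OH-]/C₀ = 0.32% < 5%, so the approximation holds.)
pOH = −log(3.70 × 10^-6) = 5.43; pH = 14.00 − 5.43 = 8.57

pH = 8.57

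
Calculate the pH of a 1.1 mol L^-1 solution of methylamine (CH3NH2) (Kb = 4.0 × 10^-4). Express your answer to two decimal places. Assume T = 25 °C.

pH = 12.32

CH3NH2 + H2O ⇌ CH3NH3+ + OH-
Let x = [OH-] at equilibrium. Kb = x²/(1.1 − x).
Neglecting x in the denominator: x = √(4.0 × 10^-4 × 1.1) = 2.10 × 10^-2 M
Check: 1.9% ionized — well under 5%, approximation valid.
pOH = −log(2.10 × 10^-2) = 1.68; pH = 14.00 − 1.68 = 12.32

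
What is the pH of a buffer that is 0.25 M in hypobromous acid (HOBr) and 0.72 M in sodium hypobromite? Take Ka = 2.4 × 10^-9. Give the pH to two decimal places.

pKa = −log(2.4 × 10^-9) = 8.620
pH = pKa + log([A⁻]/[HA]) = 8.620 + log(0.72/0.25)
pH = 8.620 + (+0.459) = 9.08

pH = 9.08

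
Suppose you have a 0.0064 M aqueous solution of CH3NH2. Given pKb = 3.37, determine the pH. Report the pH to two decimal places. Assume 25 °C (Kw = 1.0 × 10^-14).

pH = 11.16

CH3NH2 + H2O ⇌ CH3NH3+ + OH-
Kb = 10^(−3.37) = 4.27 × 10^-4
Kb = [OH-]²/(0.0064 − [OH-]) = 4.27 × 10^-4
Here C₀/Kb ≈ 15, so the small-[OH-] approximation fails. Use the quadratic:
[OH-] = (−Kb + √(Kb² + 4·Kb·C₀))/2 = 1.45 × 10^-3 M
pOH = −log(1.45 × 10^-3) = 2.84; pH = 14.00 − 2.84 = 11.16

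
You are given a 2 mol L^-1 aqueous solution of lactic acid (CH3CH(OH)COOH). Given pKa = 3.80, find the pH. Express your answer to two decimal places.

pH = 1.75

CH3CH(OH)COOH ⇌ CH3CH(OH)COO- + H+
Ka = 10^(−3.80) = 1.58 × 10^-4
Ka = [H+]²/(2 − [H+]) = 1.58 × 10^-4
Since Ka ≪ C₀, [H+] ≈ √(Ka·C₀) = 1.78 × 10^-2 M.
([H+]/C₀ = 0.89% < 5%, so the approximation holds.)
pH = −log[H+] = −log(1.78 × 10^-2) = 1.75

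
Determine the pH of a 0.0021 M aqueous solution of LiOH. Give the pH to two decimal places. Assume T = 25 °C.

LiOH is a strong base; [OH-] = 0.0021 M.
pOH = -log(0.0021) = 2.68
pH = 14.00 - 2.68 = 11.32

pH = 11.32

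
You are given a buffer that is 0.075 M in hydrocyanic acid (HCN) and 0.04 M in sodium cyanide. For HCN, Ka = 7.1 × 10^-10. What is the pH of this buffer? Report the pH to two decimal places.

pH = 8.88

pKa = −log(7.1 × 10^-10) = 9.149
Using pH = pKa + log([base]/[acid]) with [base]/[acid] = 0.04/0.075:
pH = 9.149 + (-0.273) = 8.88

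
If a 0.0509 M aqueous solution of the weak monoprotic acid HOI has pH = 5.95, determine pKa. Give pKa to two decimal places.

pKa = 10.61

[H+] = 10^(-5.95) = 1.12 × 10^-6 M
At equilibrium [HA] = 0.0509 − 1.12 × 10^-6 = 5.09 × 10^-2 M
Ka = [H+][A-]/[HA] = (1.12 × 10^-6)² / 5.09 × 10^-2 = 2.46 × 10^-11
pKa = -log(2.46 × 10^-11) = 10.61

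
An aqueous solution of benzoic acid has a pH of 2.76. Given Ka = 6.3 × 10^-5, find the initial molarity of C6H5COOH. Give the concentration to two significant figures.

[H+] = 10^(-2.76) = 1.74 × 10^-3 M = x
Ka = x²/(C₀ − x) ⇒ C₀ = x + x²/Ka
C₀ = 1.74 × 10^-3 + (1.74 × 10^-3)²/(6.3 × 10^-5) = 4.98 × 10^-2 M

C₀ = 5.0 × 10^-2 M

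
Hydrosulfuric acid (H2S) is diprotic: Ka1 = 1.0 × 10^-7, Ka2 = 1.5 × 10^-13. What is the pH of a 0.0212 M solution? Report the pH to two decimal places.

pH = 4.34

Since Ka1 ≫ Ka2, the first ionization dominates [H+].
Ka1 = x²/(0.0212 − x) = 1.0 × 10^-7
x ≈ √(1.0 × 10^-7 × 0.0212) = 4.60 × 10^-5 M
pH = −log(4.60 × 10^-5) = 4.34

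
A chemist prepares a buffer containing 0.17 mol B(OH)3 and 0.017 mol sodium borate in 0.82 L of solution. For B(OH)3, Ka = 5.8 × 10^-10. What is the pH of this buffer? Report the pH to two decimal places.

pKa = −log(5.8 × 10^-10) = 9.237
Using pH = pKa + log([base]/[acid]) with [base]/[acid] = 0.017/0.17:
pH = 9.237 + (-1.000) = 8.24

pH = 8.24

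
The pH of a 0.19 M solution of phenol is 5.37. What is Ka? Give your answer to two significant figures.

Ka = 9.6 × 10^-11

[H+] = 10^(-5.37) = 4.27 × 10^-6 M
At equilibrium [HA] = 0.19 − 4.27 × 10^-6 = 1.90 × 10^-1 M
Ka = [H+][A-]/[HA] = (4.27 × 10^-6)² / 1.90 × 10^-1 = 9.6 × 10^-11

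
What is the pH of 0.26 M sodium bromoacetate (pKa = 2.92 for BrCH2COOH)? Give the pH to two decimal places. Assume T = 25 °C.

BrCH2COO- is the conjugate base of the weak acid BrCH2COOH.
Ka = 10^(−2.92) = 1.20 × 10^-3
Kb = Kw/Ka = 1.0×10^-14 / 1.20 × 10^-3 = 8.33 × 10^-12
Kb = [OH-]²/(0.26 − [OH-]) = 8.33 × 10^-12
Since Kb ≪ C₀, [OH-] ≈ √(Kb·C₀) = 1.47 × 10^-6 M.
pOH = 5.83, so pH = 14.00 − pOH = 8.17

pH = 8.17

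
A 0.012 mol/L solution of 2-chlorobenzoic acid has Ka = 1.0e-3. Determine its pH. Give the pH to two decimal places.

pH = 2.52

ClC6H4COOH ⇌ ClC6H4COO- + H+
From the ICE table, Ka = x²/(0.012 − x) = 1.0 × 10^-3.
The 5% rule fails; solving x² + Ka·x − Ka·C₀ = 0 exactly:
x = (−Ka + √(Ka² + 4·Ka·C₀))/2 = 3.00 × 10^-3 M
pH = −log(3.00 × 10^-3) = 2.52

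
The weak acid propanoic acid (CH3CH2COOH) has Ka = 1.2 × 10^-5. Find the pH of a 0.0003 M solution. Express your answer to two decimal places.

CH3CH2COOH ⇌ CH3CH2COO- + H+
Let x = [H+] at equilibrium. Ka = x²/(0.0003 − x).
Here C₀/Ka ≈ 25, so the small-x approximation fails. Use the quadratic:
x = [−1.2e-05 + √(1.2e-05² + 1.44e-08)]/2 = 5.43 × 10^-5 M
pH = −log[H+] = −log(5.43 × 10^-5) = 4.27

pH = 4.27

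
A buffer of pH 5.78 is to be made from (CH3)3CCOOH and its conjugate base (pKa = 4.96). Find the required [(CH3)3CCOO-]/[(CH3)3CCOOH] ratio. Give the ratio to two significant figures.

pH = pKa + log(r) ⇒ log(r) = 5.78 − 4.96 = +0.82
r = [(CH3)3CCOO-]/[(CH3)3CCOOH] = 10^(+0.82) = 6.61

ratio = 6.6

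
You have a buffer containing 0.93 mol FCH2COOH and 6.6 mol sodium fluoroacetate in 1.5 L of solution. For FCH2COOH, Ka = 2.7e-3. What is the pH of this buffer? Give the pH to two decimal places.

pKa = −log(2.7 × 10^-3) = 2.569
pH = pKa + log([A⁻]/[HA]) = 2.569 + log(6.6/0.93)
pH = 2.569 + (+0.851) = 3.42

pH = 3.42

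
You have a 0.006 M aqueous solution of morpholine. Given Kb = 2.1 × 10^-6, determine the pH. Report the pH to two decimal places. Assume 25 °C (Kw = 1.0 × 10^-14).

C4H8ONH + H2O ⇌ C4H8ONH2+ + OH-
Kb = [OH-]²/(0.006 − [OH-]) = 2.1 × 10^-6
Assume [OH-] ≪ 0.006: [OH-] ≈ √(2.1 × 10^-6 × 0.006) = 1.12 × 10^-4 M
Check: 1.9% ionized — well under 5%, approximation valid.
pOH = 3.95, so pH = 14.00 − pOH = 10.05

pH = 10.05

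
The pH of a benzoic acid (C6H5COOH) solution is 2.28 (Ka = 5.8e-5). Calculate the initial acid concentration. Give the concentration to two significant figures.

[H+] = 10^(-2.28) = 5.25 × 10^-3 M = x
Ka = x²/(C₀ − x) ⇒ C₀ = x + x²/Ka
C₀ = 5.25 × 10^-3 + (5.25 × 10^-3)²/(5.8 × 10^-5) = 4.80 × 10^-1 M

C₀ = 4.8 × 10^-1 M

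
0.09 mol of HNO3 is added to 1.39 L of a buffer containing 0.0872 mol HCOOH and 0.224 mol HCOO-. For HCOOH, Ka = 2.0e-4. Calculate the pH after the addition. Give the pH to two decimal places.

After neutralization: n(HCOOH) = 0.177 mol, n(HCOO-) = 0.134 mol.
pKa = −log(2.0 × 10^-4) = 3.699
pH = pKa + log([A⁻]/[HA]) = 3.699 + log(0.134/0.177) = 3.699 -0.121

pH = 3.58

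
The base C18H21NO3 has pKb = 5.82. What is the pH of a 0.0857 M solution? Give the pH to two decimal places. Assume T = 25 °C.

C18H21NO3 + H2O ⇌ C18H22NO3+ + OH-
Kb = 10^(−5.82) = 1.51 × 10^-6
From the ICE table, Kb = [OH-]²/(0.0857 − [OH-]) = 1.51 × 10^-6.
Since Kb ≪ C₀, [OH-] ≈ √(Kb·C₀) = 3.60 × 10^-4 M.
Check: 0.42% ionized — well under 5%, approximation valid.
pOH = 3.44, so pH = 14.00 − pOH = 10.56

pH = 10.56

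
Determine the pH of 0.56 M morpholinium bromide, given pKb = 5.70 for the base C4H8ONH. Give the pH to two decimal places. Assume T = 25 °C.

pH = 4.28

C4H8ONH2+ is the conjugate acid of the weak base C4H8ONH.
Kb = 10^(−5.70) = 2.00 × 10^-6
Ka = Kw/Kb = 1.0×10^-14 / 2.00 × 10^-6 = 5.00 × 10^-9
Ka = [H+]²/(0.56 − [H+]) = 5.00 × 10^-9
Neglecting [H+] in the denominator: [H+] = √(5.00 × 10^-9 × 0.56) = 5.29 × 10^-5 M
Check: 0.0094% ionized — well under 5%, approximation valid.
pH = −log(5.29 × 10^-5) = 4.28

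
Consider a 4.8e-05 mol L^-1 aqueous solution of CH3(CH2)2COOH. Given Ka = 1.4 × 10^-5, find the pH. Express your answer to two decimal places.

pH = 4.70

CH3(CH2)2COOH ⇌ CH3(CH2)2COO- + H+
Ka = x²/(4.8e-05 − x) = 1.4 × 10^-5
x is not negligible relative to C₀; solve x² + 1.4e-05·x − 6.72e-10 = 0.
x = [−1.4e-05 + √(1.4e-05² + 2.69e-09)]/2 = 1.99 × 10^-5 M
pH = −log(1.99 × 10^-5) = 4.70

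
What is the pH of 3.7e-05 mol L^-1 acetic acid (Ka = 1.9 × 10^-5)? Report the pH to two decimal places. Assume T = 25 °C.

pH = 4.73

CH3COOH ⇌ CH3COO- + H+
From the ICE table, Ka = x²/(3.7e-05 − x) = 1.9 × 10^-5.
Here C₀/Ka ≈ 1.95, so the small-x approximation fails. Use the quadratic:
x = (−Ka + √(Ka² + 4·Ka·C₀))/2 = 1.87 × 10^-5 M
pH = −log[H+] = −log(1.87 × 10^-5) = 4.73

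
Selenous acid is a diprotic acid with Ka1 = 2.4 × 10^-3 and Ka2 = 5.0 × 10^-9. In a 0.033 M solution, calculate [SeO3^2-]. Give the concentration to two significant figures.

5.0 × 10^-9 M

First ionization gives [H+] ≈ [HSeO3-] = 7.78 × 10^-3 M.
Second step: Ka2 = [H+][SeO3^2-]/[HSeO3-] ≈ [SeO3^2-] (since [H+] ≈ [HSeO3-]).
So [SeO3^2-] ≈ Ka2.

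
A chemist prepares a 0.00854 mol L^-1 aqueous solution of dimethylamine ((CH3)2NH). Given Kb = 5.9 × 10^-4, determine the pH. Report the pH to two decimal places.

(CH3)2NH + H2O ⇌ (CH3)2NH2+ + OH-
From the ICE table, Kb = [OH-]²/(0.00854 − [OH-]) = 5.9 × 10^-4.
[OH-] is not negligible relative to C₀; solve [OH-]² + 0.00059·[OH-] − 5.04e-06 = 0.
[OH-] = (−Kb + √(Kb² + 4·Kb·C₀))/2 = 1.97 × 10^-3 M
pOH = 2.71, so pH = 14.00 − pOH = 11.29

pH = 11.29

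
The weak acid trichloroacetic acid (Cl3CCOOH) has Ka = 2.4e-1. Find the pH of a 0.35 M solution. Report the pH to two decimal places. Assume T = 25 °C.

pH = 0.71

Cl3CCOOH ⇌ Cl3CCOO- + H+
Ka = x²/(0.35 − x) = 2.4 × 10^-1
Here C₀/Ka ≈ 1.46, so the small-x approximation fails. Use the quadratic:
x = [−0.24 + √(0.24² + 0.336)]/2 = 1.94 × 10^-1 M
pH = −log[H+] = −log(1.94 × 10^-1) = 0.71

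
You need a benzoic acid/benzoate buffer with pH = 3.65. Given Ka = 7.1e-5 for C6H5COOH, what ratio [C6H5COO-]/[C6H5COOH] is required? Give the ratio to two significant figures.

ratio = 0.32

pKa = -log(7.1 × 10^-5) = 4.149
pH = pKa + log(r) ⇒ log(r) = 3.65 − 4.149 = -0.499
r = [C6H5COO-]/[C6H5COOH] = 10^(-0.499) = 0.317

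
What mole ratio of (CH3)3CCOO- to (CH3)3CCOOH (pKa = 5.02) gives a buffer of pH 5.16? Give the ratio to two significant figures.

ratio = 1.4

pH = pKa + log(r) ⇒ log(r) = 5.16 − 5.02 = +0.14
r = [(CH3)3CCOO-]/[(CH3)3CCOOH] = 10^(+0.14) = 1.38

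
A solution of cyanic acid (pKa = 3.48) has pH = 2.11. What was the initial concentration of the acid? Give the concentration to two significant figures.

C₀ = 1.9 × 10^-1 M

[H+] = 10^(-2.11) = 7.76 × 10^-3 M = x
Ka = 10^(−3.48) = 3.31 × 10^-4
Ka = x²/(C₀ − x) ⇒ C₀ = x + x²/Ka
C₀ = 7.76 × 10^-3 + (7.76 × 10^-3)²/(3.31 × 10^-4) = 1.90 × 10^-1 M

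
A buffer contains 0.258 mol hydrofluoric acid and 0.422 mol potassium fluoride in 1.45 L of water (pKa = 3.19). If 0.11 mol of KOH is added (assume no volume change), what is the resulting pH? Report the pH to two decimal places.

After neutralization: n(HF) = 0.148 mol, n(F-) = 0.532 mol.
Henderson–Hasselbalch with mole ratio 0.532/0.148: pH = 3.19 + (+0.556)

pH = 3.75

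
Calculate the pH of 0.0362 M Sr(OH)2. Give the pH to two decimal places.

pH = 12.86

Sr(OH)2 is a strong base (each formula unit releases 2 OH-); [OH-] = 0.0724 M.
pOH = -log(0.0724) = 1.14
pH = 14.00 - 1.14 = 12.86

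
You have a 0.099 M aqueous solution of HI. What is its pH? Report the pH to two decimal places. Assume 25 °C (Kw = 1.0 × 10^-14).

pH = 1.00

HI is a strong acid and dissociates completely, so [H+] = 0.099 M.
pH = -log(0.099) = 1.00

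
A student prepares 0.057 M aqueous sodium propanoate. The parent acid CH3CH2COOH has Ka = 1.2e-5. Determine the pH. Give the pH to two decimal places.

CH3CH2COO- is the conjugate base of the weak acid CH3CH2COOH.
Kb = Kw/Ka = 1.0×10^-14 / 1.2 × 10^-5 = 8.33 × 10^-10
Kb = x²/(0.057 − x) = 8.33 × 10^-10
Since Kb ≪ C₀, x ≈ √(Kb·C₀) = 6.89 × 10^-6 M.
Check: 0.012% ionized — well under 5%, approximation valid.
pOH = 5.16, so pH = 14.00 − pOH = 8.84

pH = 8.84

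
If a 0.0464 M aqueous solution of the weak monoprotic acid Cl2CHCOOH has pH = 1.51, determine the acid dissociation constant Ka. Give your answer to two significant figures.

Ka = 6.2 × 10^-2

[H+] = 10^(-1.51) = 3.09 × 10^-2 M
At equilibrium [HA] = 0.0464 − 3.09 × 10^-2 = 1.55 × 10^-2 M
Ka = [H+][A-]/[HA] = (3.09 × 10^-2)² / 1.55 × 10^-2 = 6.2 × 10^-2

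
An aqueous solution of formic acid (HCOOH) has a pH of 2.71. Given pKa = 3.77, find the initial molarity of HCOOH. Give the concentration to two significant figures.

C₀ = 2.4 × 10^-2 M

[H+] = 10^(-2.71) = 1.95 × 10^-3 M = x
Ka = 10^(−3.77) = 1.70 × 10^-4
Ka = x²/(C₀ − x) ⇒ C₀ = x + x²/Ka
C₀ = 1.95 × 10^-3 + (1.95 × 10^-3)²/(1.70 × 10^-4) = 2.43 × 10^-2 M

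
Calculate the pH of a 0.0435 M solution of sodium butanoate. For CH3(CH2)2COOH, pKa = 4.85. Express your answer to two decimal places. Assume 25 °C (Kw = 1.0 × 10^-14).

CH3(CH2)2COO- is the conjugate base of the weak acid CH3(CH2)2COOH.
Ka = 10^(−4.85) = 1.41 × 10^-5
Kb = Kw/Ka = 1.0×10^-14 / 1.41 × 10^-5 = 7.09 × 10^-10
Kb = [OH-]²/(0.0435 − [OH-]) = 7.09 × 10^-10
Assume [OH-] ≪ 0.0435: [OH-] ≈ √(7.09 × 10^-10 × 0.0435) = 5.55 × 10^-6 M
pOH = 5.26, so pH = 14.00 − pOH = 8.74

pH = 8.74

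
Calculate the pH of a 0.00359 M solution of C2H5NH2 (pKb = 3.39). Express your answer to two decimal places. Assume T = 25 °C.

C2H5NH2 + H2O ⇌ C2H5NH3+ + OH-
Kb = 10^(−3.39) = 4.07 × 10^-4
Kb = [OH-]²/(0.00359 − [OH-]) = 4.07 × 10^-4
The 5% rule fails; solving [OH-]² + Kb·[OH-] − Kb·C₀ = 0 exactly:
[OH-] = [−0.000407 + √(0.000407² + 5.84e-06)]/2 = 1.02 × 10^-3 M
pOH = −log(1.02 × 10^-3) = 2.99; pH = 14.00 − 2.99 = 11.01

pH = 11.01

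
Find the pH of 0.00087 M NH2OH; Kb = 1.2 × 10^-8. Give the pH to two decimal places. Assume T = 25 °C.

NH2OH + H2O ⇌ NH3OH+ + OH-
From the ICE table, Kb = x²/(0.00087 − x) = 1.2 × 10^-8.
Assume x ≪ 0.00087: x ≈ √(1.2 × 10^-8 × 0.00087) = 3.23 × 10^-6 M
(x/C₀ = 0.37% < 5%, so the approximation holds.)
pOH = −log(3.23 × 10^-6) = 5.49; pH = 14.00 − 5.49 = 8.51

pH = 8.51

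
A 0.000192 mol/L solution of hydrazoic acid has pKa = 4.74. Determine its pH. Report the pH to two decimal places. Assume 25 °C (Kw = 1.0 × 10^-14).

pH = 4.29

HN3 ⇌ N3- + H+
Ka = 10^(−4.74) = 1.82 × 10^-5
Let x = [H+] at equilibrium. Ka = x²/(0.000192 − x).
x is not negligible relative to C₀; solve x² + 1.82e-05·x − 3.49e-09 = 0.
x = [−1.82e-05 + √(1.82e-05² + 1.4e-08)]/2 = 5.07 × 10^-5 M
pH = −log(5.07 × 10^-5) = 4.29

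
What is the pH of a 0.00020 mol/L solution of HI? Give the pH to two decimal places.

HI is a strong acid and dissociates completely, so [H+] = 0.00020 M.
pH = -log(0.0002) = 3.70

pH = 3.70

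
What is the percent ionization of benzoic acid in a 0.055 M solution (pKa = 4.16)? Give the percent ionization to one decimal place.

C6H5COOH ⇌ C6H5COO- + H+; let x = [H+] at equilibrium.
Ka = 10^(−4.16) = 6.92 × 10^-5
x ≈ √(Ka·C₀) = √(6.92 × 10^-5 × 0.055) = 1.95 × 10^-3 M
% ionization = x/C₀ × 100% = 1.95 × 10^-3/0.055 × 100% = 3.5%

3.5%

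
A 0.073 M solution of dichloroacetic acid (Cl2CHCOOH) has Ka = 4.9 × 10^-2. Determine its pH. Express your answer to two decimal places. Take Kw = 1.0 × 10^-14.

Cl2CHCOOH ⇌ Cl2CHCOO- + H+
From the ICE table, Ka = [H+]²/(0.073 − [H+]) = 4.9 × 10^-2.
Here C₀/Ka ≈ 1.49, so the small-[H+] approximation fails. Use the quadratic:
[H+] = [−0.049 + √(0.049² + 0.0143)]/2 = 4.01 × 10^-2 M
pH = −log(4.01 × 10^-2) = 1.40

pH = 1.40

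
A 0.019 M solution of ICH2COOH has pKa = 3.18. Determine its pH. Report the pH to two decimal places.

ICH2COOH ⇌ ICH2COO- + H+
Ka = 10^(−3.18) = 6.61 × 10^-4
From the ICE table, Ka = x²/(0.019 − x) = 6.61 × 10^-4.
Here C₀/Ka ≈ 28.7, so the small-x approximation fails. Use the quadratic:
x = [−0.000661 + √(0.000661² + 5.02e-05)]/2 = 3.23 × 10^-3 M
pH = −log[H+] = −log(3.23 × 10^-3) = 2.49

pH = 2.49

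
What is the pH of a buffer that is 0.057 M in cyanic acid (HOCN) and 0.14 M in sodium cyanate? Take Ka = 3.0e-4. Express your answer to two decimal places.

pKa = −log(3.0 × 10^-4) = 3.523
Henderson–Hasselbalch: pH = pKa + log([OCN-]/[HOCN]) = 3.523 + log(0.14/0.057)
pH = 3.523 + (+0.390) = 3.91

pH = 3.91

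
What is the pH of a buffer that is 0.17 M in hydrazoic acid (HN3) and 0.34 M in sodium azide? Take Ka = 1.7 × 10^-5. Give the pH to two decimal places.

pKa = −log(1.7 × 10^-5) = 4.770
Using pH = pKa + log([base]/[acid]) with [base]/[acid] = 0.34/0.17:
pH = 4.770 + (+0.301) = 5.07

pH = 5.07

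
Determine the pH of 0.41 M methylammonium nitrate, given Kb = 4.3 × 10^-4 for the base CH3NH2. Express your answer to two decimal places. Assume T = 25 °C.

pH = 5.51

CH3NH3+ is the conjugate acid of the weak base CH3NH2.
Ka = Kw/Kb = 1.0×10^-14 / 4.3 × 10^-4 = 2.33 × 10^-11
From the ICE table, Ka = [H+]²/(0.41 − [H+]) = 2.33 × 10^-11.
Neglecting [H+] in the denominator: [H+] = √(2.33 × 10^-11 × 0.41) = 3.09 × 10^-6 M
Check: 0.00075% ionized — well under 5%, approximation valid.
pH = −log(3.09 × 10^-6) = 5.51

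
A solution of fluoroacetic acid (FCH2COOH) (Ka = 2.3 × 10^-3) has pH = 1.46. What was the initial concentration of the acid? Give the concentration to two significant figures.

C₀ = 5.6 × 10^-1 M

[H+] = 10^(-1.46) = 3.47 × 10^-2 M = x
Ka = x²/(C₀ − x) ⇒ C₀ = x + x²/Ka
C₀ = 3.47 × 10^-2 + (3.47 × 10^-2)²/(2.3 × 10^-3) = 5.58 × 10^-1 M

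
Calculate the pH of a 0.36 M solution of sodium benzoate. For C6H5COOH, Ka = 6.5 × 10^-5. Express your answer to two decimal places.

C6H5COO- is the conjugate base of the weak acid C6H5COOH.
Kb = Kw/Ka = 1.0×10^-14 / 6.5 × 10^-5 = 1.54 × 10^-10
Kb = x²/(0.36 − x) = 1.54 × 10^-10
Since Kb ≪ C₀, x ≈ √(Kb·C₀) = 7.45 × 10^-6 M.
(x/C₀ = 0.0021% < 5%, so the approximation holds.)
pOH = −log(7.45 × 10^-6) = 5.13; pH = 14.00 − 5.13 = 8.87

pH = 8.87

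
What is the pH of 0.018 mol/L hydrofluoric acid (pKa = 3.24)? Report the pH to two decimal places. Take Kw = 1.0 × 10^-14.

HF ⇌ F- + H+
Ka = 10^(−3.24) = 5.75 × 10^-4
Ka = x²/(0.018 − x) = 5.75 × 10^-4
Here C₀/Ka ≈ 31.3, so the small-x approximation fails. Use the quadratic:
x = [−0.000575 + √(0.000575² + 4.14e-05)]/2 = 2.94 × 10^-3 M
pH = −log(2.94 × 10^-3) = 2.53

pH = 2.53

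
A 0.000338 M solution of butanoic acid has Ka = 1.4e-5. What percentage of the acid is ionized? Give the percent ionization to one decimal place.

18.4%

CH3(CH2)2COOH ⇌ CH3(CH2)2COO- + H+; let x = [H+] at equilibrium.
Ka = x²/(C₀ − x); solving the quadratic gives x = 6.21 × 10^-5 M.
Fraction ionized = 6.21 × 10^-5 / 0.000338 = 0.1837 → 18.4%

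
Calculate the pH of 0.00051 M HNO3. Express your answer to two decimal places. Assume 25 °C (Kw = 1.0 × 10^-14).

HNO3 is a strong acid and dissociates completely, so [H+] = 0.00051 M.
pH = -log(0.00051) = 3.29

pH = 3.29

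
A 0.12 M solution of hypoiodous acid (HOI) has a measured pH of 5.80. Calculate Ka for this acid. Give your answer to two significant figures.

[H+] = 10^(-5.80) = 1.58 × 10^-6 M
At equilibrium [HA] = 0.12 − 1.58 × 10^-6 = 1.20 × 10^-1 M
Ka = [H+][A-]/[HA] = (1.58 × 10^-6)² / 1.20 × 10^-1 = 2.1 × 10^-11

Ka = 2.1 × 10^-11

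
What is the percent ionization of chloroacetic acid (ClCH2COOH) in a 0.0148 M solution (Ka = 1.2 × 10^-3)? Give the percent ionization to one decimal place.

ClCH2COOH ⇌ ClCH2COO- + H+; let x = [H+] at equilibrium.
Solve x² + 0.0012x − 1.78e-05 = 0 → x = 3.66 × 10^-3 M
Fraction ionized = 3.66 × 10^-3 / 0.0148 = 0.2473 → 24.7%

24.7%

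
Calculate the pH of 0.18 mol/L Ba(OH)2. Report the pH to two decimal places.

Ba(OH)2 is a strong base (each formula unit releases 2 OH-); [OH-] = 0.36 M.
pOH = -log(0.36) = 0.44
pH = 14.00 - 0.44 = 13.56

pH = 13.56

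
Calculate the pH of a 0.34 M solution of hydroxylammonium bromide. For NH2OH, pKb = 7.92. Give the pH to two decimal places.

NH3OH+ is the conjugate acid of the weak base NH2OH.
Kb = 10^(−7.92) = 1.20 × 10^-8
Ka = Kw/Kb = 1.0×10^-14 / 1.20 × 10^-8 = 8.33 × 10^-7
From the ICE table, Ka = x²/(0.34 − x) = 8.33 × 10^-7.
Neglecting x in the denominator: x = √(8.33 × 10^-7 × 0.34) = 5.32 × 10^-4 M
pH = −log(5.32 × 10^-4) = 3.27

pH = 3.27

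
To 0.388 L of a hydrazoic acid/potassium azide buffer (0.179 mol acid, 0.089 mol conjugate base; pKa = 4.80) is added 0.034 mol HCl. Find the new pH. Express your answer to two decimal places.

pH = 4.21

Added H+ converts N3- to HN3: HN3 → 0.213 mol, N3- → 0.055 mol.
pH = pKa + log([A⁻]/[HA]) = 4.80 + log(0.055/0.213) = 4.80 -0.588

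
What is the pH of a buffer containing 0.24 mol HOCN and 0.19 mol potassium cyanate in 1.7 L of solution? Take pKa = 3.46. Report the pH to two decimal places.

Henderson–Hasselbalch: pH = pKa + log([OCN-]/[HOCN]) = 3.46 + log(0.19/0.24)
pH = 3.46 + (-0.101) = 3.36

pH = 3.36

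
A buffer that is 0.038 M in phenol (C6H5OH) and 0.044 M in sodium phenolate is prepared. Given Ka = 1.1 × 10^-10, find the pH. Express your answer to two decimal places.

pH = 10.02

pKa = −log(1.1 × 10^-10) = 9.959
Using pH = pKa + log([base]/[acid]) with [base]/[acid] = 0.044/0.038:
pH = 9.959 + (+0.064) = 10.02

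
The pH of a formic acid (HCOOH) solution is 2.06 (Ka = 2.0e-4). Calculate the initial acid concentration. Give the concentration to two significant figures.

[H+] = 10^(-2.06) = 8.71 × 10^-3 M = x
Ka = x²/(C₀ − x) ⇒ C₀ = x + x²/Ka
C₀ = 8.71 × 10^-3 + (8.71 × 10^-3)²/(2.0 × 10^-4) = 3.88 × 10^-1 M

C₀ = 3.9 × 10^-1 M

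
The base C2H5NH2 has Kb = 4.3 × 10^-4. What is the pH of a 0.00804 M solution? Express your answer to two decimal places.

pH = 11.22

C2H5NH2 + H2O ⇌ C2H5NH3+ + OH-
Kb = [OH-]²/(0.00804 − [OH-]) = 4.3 × 10^-4
Here C₀/Kb ≈ 18.7, so the small-[OH-] approximation fails. Use the quadratic:
[OH-] = [−0.00043 + √(0.00043² + 1.38e-05)]/2 = 1.66 × 10^-3 M
pOH = 2.78, so pH = 14.00 − pOH = 11.22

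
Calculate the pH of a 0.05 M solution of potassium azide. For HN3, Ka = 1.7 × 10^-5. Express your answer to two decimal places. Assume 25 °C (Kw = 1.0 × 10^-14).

pH = 8.73

N3- is the conjugate base of the weak acid HN3.
Kb = Kw/Ka = 1.0×10^-14 / 1.7 × 10^-5 = 5.88 × 10^-10
From the ICE table, Kb = x²/(0.05 − x) = 5.88 × 10^-10.
Neglecting x in the denominator: x = √(5.88 × 10^-10 × 0.05) = 5.42 × 10^-6 M
(x/C₀ = 0.011% < 5%, so the approximation holds.)
pOH = 5.27, so pH = 14.00 − pOH = 8.73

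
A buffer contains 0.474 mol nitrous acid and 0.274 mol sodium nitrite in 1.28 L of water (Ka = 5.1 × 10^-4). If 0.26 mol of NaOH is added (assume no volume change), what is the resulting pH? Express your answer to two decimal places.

pH = 3.69

After neutralization: n(HNO2) = 0.214 mol, n(NO2-) = 0.534 mol.
pKa = −log(5.1 × 10^-4) = 3.292
pH = pKa + log(n_NO2-/n_HNO2) = 3.292 + log(0.534/0.214) = 3.292 + (+0.397)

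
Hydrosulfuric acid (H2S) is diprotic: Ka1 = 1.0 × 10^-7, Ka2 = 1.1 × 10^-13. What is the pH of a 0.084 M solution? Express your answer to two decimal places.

pH = 4.04

Since Ka1 ≫ Ka2, the first ionization dominates [H+].
Ka1 = x²/(0.084 − x) = 1.0 × 10^-7
x ≈ √(1.0 × 10^-7 × 0.084) = 9.17 × 10^-5 M
pH = −log(9.17 × 10^-5) = 4.04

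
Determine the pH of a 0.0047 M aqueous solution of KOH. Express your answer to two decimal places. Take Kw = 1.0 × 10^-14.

KOH is a strong base; [OH-] = 0.0047 M.
pOH = -log(0.0047) = 2.33
pH = 14.00 - 2.33 = 11.67

pH = 11.67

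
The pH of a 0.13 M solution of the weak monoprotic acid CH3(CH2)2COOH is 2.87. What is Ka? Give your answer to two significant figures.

Ka = 1.4 × 10^-5

[H+] = 10^(-2.87) = 1.35 × 10^-3 M
At equilibrium [HA] = 0.13 − 1.35 × 10^-3 = 1.29 × 10^-1 M
Ka = [H+][A-]/[HA] = (1.35 × 10^-3)² / 1.29 × 10^-1 = 1.4 × 10^-5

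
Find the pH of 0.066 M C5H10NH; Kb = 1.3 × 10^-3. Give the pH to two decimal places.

C5H10NH + H2O ⇌ C5H10NH2+ + OH-
Let x = [OH-] at equilibrium. Kb = x²/(0.066 − x).
The 5% rule fails; solving x² + Kb·x − Kb·C₀ = 0 exactly:
x = [−0.0013 + √(0.0013² + 0.000343)]/2 = 8.64 × 10^-3 M
pOH = 2.06, so pH = 14.00 − pOH = 11.94

pH = 11.94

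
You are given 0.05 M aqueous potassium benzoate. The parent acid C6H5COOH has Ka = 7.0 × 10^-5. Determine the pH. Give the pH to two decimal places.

C6H5COO- is the conjugate base of the weak acid C6H5COOH.
Kb = Kw/Ka = 1.0×10^-14 / 7.0 × 10^-5 = 1.43 × 10^-10
Kb = [OH-]²/(0.05 − [OH-]) = 1.43 × 10^-10
Since Kb ≪ C₀, [OH-] ≈ √(Kb·C₀) = 2.67 × 10^-6 M.
([OH-]/C₀ = 0.0053% < 5%, so the approximation holds.)
pOH = −log(2.67 × 10^-6) = 5.57; pH = 14.00 − 5.57 = 8.43

pH = 8.43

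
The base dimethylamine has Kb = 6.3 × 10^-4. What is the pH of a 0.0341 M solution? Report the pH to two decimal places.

pH = 11.64

(CH3)2NH + H2O ⇌ (CH3)2NH2+ + OH-
From the ICE table, Kb = [OH-]²/(0.0341 − [OH-]) = 6.3 × 10^-4.
Here C₀/Kb ≈ 54.1, so the small-[OH-] approximation fails. Use the quadratic:
[OH-] = (−Kb + √(Kb² + 4·Kb·C₀))/2 = 4.33 × 10^-3 M
pOH = −log(4.33 × 10^-3) = 2.36; pH = 14.00 − 2.36 = 11.64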